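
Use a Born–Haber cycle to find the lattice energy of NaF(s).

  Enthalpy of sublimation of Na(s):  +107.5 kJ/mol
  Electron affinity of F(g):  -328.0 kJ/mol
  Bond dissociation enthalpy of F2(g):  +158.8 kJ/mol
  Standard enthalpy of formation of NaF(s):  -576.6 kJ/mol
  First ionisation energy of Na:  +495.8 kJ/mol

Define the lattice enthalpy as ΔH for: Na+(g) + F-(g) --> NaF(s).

U = -931.3 kJ/mol

ΔHf° = 1·ΔHsub + 1·(ΣIE) + 1/2·D(F2) + 1·EA + U
-576.6 = 1·(+107.5) + 1·(+495.8) + 1/2·(+158.8) + 1·(-328.0) + U
U = -576.6 − (+354.7) = -931.3 kJ/mol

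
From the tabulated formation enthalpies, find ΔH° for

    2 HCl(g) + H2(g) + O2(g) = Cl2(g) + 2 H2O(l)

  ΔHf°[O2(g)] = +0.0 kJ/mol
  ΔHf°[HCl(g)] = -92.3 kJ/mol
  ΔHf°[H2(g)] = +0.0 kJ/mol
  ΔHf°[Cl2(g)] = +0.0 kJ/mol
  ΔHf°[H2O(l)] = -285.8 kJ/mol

Products: 1·(+0.0) + 2·(-285.8) = -571.6
Reactants: 2·(-92.3) + 1·(+0.0) + 1·(+0.0) = -184.6
ΔH° = (-571.6) − (-184.6) = -387.0 kJ/mol

ΔH° = -387.0 kJ/mol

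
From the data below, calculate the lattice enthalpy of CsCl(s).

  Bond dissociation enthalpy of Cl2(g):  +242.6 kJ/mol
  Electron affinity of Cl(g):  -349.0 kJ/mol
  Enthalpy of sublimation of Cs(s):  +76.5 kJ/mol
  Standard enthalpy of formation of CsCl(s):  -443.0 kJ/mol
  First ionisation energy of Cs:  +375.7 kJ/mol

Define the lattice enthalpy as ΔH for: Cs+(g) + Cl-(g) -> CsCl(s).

ΔHf° = 1·ΔHsub + 1·(ΣIE) + 1/2·D(Cl2) + 1·EA + U
-443.0 = 1·(+76.5) + 1·(+375.7) + 1/2·(+242.6) + 1·(-349.0) + U
U = -443.0 − (+224.5) = -667.5 kJ/mol

U = -667.5 kJ/mol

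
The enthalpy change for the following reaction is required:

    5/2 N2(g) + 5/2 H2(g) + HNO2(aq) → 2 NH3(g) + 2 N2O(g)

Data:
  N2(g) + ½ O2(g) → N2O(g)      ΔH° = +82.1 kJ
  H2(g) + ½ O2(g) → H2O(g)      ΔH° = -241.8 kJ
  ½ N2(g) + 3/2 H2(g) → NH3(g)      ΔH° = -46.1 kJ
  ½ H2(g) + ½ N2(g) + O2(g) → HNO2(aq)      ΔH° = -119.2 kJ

equation 1 × 2 (scale by 2 for the 2 N2O(g)): (2)·(+82.1) = +164.2 kJ
equation 2: not needed (H2O(g) appears nowhere else).
equation 3 × 2 (×2 to match 2 NH3(g) in the target): (2)·(-46.1) = -92.2 kJ
equation 4 reversed (HNO2(aq) must end up as a reactant): +119.2 kJ
By Hess's law, ΔH° = (2)·(+82.1) + (2)·(-46.1) + (-1)·(-119.2) = 191.2 kJ

ΔH° = 191.2 kJ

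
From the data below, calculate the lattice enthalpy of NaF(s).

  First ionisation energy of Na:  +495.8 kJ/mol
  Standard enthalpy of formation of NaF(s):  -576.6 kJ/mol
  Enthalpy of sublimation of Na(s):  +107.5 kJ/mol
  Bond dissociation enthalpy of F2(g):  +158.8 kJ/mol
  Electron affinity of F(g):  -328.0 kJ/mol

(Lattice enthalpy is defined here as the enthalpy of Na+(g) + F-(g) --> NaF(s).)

ΔHf° = 1·ΔHsub + 1·(ΣIE) + 1/2·D(F2) + 1·EA + U
-576.6 = 1·(+107.5) + 1·(+495.8) + 1/2·(+158.8) + 1·(-328.0) + U
U = -576.6 − (+354.7) = -931.3 kJ/mol

U = -931.3 kJ/mol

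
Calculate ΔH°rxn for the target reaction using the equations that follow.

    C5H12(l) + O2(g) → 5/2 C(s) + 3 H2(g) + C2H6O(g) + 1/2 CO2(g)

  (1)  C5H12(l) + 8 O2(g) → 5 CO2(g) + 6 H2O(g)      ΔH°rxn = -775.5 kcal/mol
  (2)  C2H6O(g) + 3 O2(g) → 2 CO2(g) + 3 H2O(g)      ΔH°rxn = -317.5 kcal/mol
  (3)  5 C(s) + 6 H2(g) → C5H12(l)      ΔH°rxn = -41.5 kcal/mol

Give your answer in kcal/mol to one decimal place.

(1) × 1/2: (1/2)·(-775.5) = -387.75 kcal/mol
(2) reversed: +317.5 kcal/mol
(3) reversed and × 1/2: (-1/2)·(-41.5) = +20.75 kcal/mol
Since enthalpy is a state function, ΔH°rxn = (-387.75) + (+317.5) + (+20.75) = -49.5 kcal/mol

ΔH°rxn = -49.5 kcal/mol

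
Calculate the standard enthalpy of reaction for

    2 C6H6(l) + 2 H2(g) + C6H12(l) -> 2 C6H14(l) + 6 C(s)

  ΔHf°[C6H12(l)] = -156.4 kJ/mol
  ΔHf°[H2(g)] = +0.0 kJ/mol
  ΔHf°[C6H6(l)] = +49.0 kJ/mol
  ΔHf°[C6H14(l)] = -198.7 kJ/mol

ΔH° = -339.0 kJ/mol

ΔH°rxn = Σ nΔHf°(products) − Σ nΔHf°(reactants).
Products: 2·(-198.7) + 6·(+0.0) = -397.4
Reactants: 2·(+49.0) + 2·(+0.0) + 1·(-156.4) = -58.4
ΔH° = (-397.4) − (-58.4) = -339.0 kJ/mol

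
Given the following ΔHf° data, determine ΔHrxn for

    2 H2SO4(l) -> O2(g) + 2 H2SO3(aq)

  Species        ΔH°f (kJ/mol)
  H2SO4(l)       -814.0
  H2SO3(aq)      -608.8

ΔHrxn = 410.4 kJ/mol

ΔH°rxn = Σ nΔHf°(products) − Σ nΔHf°(reactants).
Products: 1·(+0.0) + 2·(-608.8) = -1217.6
Reactants: 2·(-814.0) = -1628.0
ΔHrxn = (-1217.6) − (-1628.0) = 410.4 kJ/mol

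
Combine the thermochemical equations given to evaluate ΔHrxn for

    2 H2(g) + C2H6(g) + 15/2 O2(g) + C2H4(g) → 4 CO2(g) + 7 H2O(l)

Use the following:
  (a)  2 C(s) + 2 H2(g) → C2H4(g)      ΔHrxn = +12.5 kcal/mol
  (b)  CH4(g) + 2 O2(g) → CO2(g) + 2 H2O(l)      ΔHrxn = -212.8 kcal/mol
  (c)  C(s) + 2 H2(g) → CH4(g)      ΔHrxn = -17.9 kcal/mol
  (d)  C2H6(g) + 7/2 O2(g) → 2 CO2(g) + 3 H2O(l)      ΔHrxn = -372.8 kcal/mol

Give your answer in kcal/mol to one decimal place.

(a) reversed (C2H4(g) must end up as a reactant): -12.5 kcal/mol
(b) × 2: (2)·(-212.8) = -425.6 kcal/mol
(c) × 2: (2)·(-17.9) = -35.8 kcal/mol
(d) as written (C2H6(g) already on the reactant side): -372.8 kcal/mol
Summing the manipulated equations, ΔHrxn = (-12.5) + (-425.6) + (-35.8) + (-372.8) = -846.7 kcal/mol

ΔHrxn = -846.7 kcal/mol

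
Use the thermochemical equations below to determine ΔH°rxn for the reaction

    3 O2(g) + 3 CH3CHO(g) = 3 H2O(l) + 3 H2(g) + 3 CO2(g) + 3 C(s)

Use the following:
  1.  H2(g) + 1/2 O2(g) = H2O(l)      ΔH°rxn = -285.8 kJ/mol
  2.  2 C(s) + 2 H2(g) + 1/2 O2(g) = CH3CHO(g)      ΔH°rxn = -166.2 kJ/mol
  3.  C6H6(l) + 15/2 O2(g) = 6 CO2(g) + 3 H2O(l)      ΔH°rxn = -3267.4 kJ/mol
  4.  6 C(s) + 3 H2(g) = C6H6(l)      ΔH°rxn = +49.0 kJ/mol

eq. 1 × 3/2: (3/2)·(-285.8) = -428.7 kJ/mol
eq. 2 reversed and × 3 (CH3CHO(g) must end up as a reactant; scale by 3 for the 3 CH3CHO(g)): (-3)·(-166.2) = +498.6 kJ/mol
eq. 3 × 1/2 (×1/2 to match 3 CO2(g) in the target): (1/2)·(-3267.4) = -1633.7 kJ/mol
eq. 4 × 1/2: (1/2)·(+49.0) = +24.5 kJ/mol
ΔH°rxn = (3/2)·(-285.8) + (-3)·(-166.2) + (1/2)·(-3267.4) + (1/2)·(+49.0) = -1539.3 kJ/mol

ΔH°rxn = -1539.3 kJ/mol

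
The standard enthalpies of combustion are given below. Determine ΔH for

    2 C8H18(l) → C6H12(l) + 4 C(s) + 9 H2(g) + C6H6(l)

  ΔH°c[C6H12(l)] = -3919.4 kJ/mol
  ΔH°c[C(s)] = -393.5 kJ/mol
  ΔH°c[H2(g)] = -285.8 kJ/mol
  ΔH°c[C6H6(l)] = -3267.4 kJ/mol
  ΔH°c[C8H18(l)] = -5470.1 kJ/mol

Using ΔH = Σ nΔHc°(reactants) − Σ nΔHc°(products):
= [2·(-5470.1)] − [1·(-3919.4) + 4·(-393.5) + 9·(-285.8) + 1·(-3267.4)]
= 392.8 kJ/mol

ΔH = 392.8 kJ/mol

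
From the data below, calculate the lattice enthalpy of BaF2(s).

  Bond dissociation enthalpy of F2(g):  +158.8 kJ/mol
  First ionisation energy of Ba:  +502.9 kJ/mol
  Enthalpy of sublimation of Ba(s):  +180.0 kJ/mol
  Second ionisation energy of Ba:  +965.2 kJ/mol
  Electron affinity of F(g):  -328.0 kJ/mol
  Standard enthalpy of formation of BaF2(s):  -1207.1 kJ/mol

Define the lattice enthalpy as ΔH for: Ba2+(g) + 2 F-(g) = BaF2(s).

ΔHf° = 1·ΔHsub + 1·(ΣIE) + 1·D(F2) + 2·EA + U
-1207.1 = 1·(+180.0) + 1·(+1468.1) + 1·(+158.8) + 2·(-328.0) + U
U = -1207.1 − (+1150.9) = -2358.0 kJ/mol

U = -2358.0 kJ/mol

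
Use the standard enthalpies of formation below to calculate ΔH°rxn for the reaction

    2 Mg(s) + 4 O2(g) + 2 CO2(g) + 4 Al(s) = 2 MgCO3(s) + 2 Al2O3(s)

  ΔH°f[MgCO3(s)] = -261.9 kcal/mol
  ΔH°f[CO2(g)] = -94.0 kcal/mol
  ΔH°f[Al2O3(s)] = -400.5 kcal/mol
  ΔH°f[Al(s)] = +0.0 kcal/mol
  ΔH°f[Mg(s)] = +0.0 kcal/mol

ΔH°rxn = Σ nΔHf°(products) − Σ nΔHf°(reactants).
Products: 2·(-261.9) + 2·(-400.5) = -1324.8
Reactants: 2·(+0.0) + 4·(+0.0) + 2·(-94.0) + 4·(+0.0) = -188.0
ΔH°rxn = (-1324.8) − (-188.0) = -1136.8 kcal/mol

ΔH°rxn = -1136.8 kcal/mol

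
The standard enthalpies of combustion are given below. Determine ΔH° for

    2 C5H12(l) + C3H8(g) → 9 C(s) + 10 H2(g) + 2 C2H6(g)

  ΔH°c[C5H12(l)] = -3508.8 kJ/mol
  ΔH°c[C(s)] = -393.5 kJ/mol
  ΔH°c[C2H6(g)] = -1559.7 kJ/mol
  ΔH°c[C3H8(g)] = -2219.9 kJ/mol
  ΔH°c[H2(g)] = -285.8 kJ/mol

Using ΔH = Σ nΔHc°(reactants) − Σ nΔHc°(products):
= [2·(-3508.8) + 1·(-2219.9)] − [9·(-393.5) + 10·(-285.8) + 2·(-1559.7)]
= 281.4 kJ/mol

ΔH° = 281.4 kJ/mol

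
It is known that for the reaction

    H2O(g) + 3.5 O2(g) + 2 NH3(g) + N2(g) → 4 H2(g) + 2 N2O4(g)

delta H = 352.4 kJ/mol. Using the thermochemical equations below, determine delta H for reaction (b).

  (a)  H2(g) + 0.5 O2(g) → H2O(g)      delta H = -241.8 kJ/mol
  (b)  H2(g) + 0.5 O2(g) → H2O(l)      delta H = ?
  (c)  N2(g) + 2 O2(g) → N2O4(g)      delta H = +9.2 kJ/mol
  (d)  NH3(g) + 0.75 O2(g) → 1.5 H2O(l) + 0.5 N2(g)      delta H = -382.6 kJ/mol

(a) reversed: +241.8 kJ/mol
(b) reversed and × 3: contributes −3·x
(c) × 2: (2)·(+9.2) = +18.4 kJ/mol
(d) × 2: (2)·(-382.6) = -765.2 kJ/mol
+352.4 = (+241.8) + (+18.4) + (-765.2) − 3·x
x = (+352.4 − (-505.0)) / (-3) = -285.8 kJ/mol

delta H = -285.8 kJ/mol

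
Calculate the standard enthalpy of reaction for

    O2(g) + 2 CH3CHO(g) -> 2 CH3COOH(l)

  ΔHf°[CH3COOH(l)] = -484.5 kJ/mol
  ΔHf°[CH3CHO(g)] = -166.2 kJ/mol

Products: 2·(-484.5) = -969.0
Reactants: 1·(+0.0) + 2·(-166.2) = -332.4
ΔHrxn = (-969.0) − (-332.4) = -636.6 kJ/mol

ΔHrxn = -636.6 kJ/mol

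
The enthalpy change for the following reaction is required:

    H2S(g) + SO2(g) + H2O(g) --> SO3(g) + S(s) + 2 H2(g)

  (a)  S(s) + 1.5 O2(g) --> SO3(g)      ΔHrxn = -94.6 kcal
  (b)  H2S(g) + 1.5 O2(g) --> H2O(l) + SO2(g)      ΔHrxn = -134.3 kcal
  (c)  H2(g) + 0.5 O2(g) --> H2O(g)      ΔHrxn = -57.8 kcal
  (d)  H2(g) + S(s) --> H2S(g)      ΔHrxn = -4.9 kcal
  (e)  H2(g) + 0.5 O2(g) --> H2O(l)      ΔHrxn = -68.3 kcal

ΔHrxn = 39.0 kcal

(a) as written (SO3(g) already on the product side): -94.6 kcal
(b) reversed (reverse to put SO2(g) on the reactant side): +134.3 kcal
(c) reversed (H2O(g) must end up as a reactant): +57.8 kcal
(d) reversed and × 2: (-2)·(-4.9) = +9.8 kcal
(e) as written: -68.3 kcal
By Hess's law, ΔHrxn = (1)·(-94.6) + (-1)·(-134.3) + (-1)·(-57.8) + (-2)·(-4.9) + (1)·(-68.3) = 39.0 kcal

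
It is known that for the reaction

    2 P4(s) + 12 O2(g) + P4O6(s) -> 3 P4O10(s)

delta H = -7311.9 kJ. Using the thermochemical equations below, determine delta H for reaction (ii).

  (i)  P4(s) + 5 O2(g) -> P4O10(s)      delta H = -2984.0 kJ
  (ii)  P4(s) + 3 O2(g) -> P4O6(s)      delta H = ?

delta H = -1640.1 kJ

(i) × 3: (3)·(-2984.0) = -8952.0 kJ
(ii) reversed: contributes −x
-7311.9 = (-8952.0) − x
x = (-7311.9 − (-8952.0)) / (-1) = -1640.1 kJ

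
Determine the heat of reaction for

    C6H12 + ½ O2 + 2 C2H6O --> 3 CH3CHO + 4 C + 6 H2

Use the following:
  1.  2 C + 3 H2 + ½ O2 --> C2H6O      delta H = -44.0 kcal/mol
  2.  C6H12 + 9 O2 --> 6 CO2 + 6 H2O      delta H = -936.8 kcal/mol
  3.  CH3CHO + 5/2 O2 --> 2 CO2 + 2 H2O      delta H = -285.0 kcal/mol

delta H = 6.2 kcal/mol

eq. 1 reversed and × 2: (-2)·(-44.0) = +88.0 kcal/mol
eq. 2 as written: -936.8 kcal/mol
eq. 3 reversed and × 3: (-3)·(-285.0) = +855.0 kcal/mol
Since enthalpy is a state function, delta H = (-2)·(-44.0) + (1)·(-936.8) + (-3)·(-285.0) = 6.2 kcal/mol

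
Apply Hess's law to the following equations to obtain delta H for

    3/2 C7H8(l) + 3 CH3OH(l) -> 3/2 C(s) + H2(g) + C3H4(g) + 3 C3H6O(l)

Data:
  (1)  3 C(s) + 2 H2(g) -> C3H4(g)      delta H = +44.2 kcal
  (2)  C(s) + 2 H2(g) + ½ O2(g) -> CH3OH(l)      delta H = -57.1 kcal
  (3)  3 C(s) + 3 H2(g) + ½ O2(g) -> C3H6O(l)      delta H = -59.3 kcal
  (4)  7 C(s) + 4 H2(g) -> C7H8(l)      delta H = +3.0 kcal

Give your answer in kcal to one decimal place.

(1) as written (C3H4(g) already on the product side): +44.2 kcal
(2) reversed and × 3 (CH3OH(l) must end up as a reactant; scale by 3 for the 3 CH3OH(l)): (-3)·(-57.1) = +171.3 kcal
(3) × 3 (×3 to match 3 C3H6O(l) in the target): (3)·(-59.3) = -177.9 kcal
(4) reversed and × 3/2 (C7H8(l) must end up as a reactant; ×3/2 to match 3/2 C7H8(l) in the target): (-3/2)·(+3.0) = -4.5 kcal
delta H = (+44.2) + (+171.3) + (-177.9) + (-4.5) = 33.1 kcal

delta H = 33.1 kcal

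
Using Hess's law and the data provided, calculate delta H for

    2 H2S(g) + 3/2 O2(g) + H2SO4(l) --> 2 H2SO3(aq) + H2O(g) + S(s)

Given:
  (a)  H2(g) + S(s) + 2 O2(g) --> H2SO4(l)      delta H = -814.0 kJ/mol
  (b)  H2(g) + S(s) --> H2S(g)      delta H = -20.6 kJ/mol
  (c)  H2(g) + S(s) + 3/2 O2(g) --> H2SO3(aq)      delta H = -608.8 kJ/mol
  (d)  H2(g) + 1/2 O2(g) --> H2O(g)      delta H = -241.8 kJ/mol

(a) reversed (H2SO4(l) must end up as a reactant): +814.0 kJ/mol
(b) reversed and × 2 (reverse to put H2S(g) on the reactant side; ×2 to match 2 H2S(g) in the target): (-2)·(-20.6) = +41.2 kJ/mol
(c) × 2 (scale by 2 for the 2 H2SO3(aq)): (2)·(-608.8) = -1217.6 kJ/mol
(d) as written (H2O(g) already on the product side): -241.8 kJ/mol
Combining the equations, delta H = (+814.0) + (+41.2) + (-1217.6) + (-241.8) = -604.2 kJ/mol

delta H = -604.2 kJ/mol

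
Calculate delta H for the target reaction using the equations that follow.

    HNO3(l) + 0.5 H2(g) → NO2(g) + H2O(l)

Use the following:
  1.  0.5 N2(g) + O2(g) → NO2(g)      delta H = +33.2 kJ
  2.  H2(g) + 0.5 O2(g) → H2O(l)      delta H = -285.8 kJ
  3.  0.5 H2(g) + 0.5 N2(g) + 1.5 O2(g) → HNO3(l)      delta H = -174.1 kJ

delta H = -78.5 kJ

eq. 1 as written: +33.2 kJ
eq. 2 as written: -285.8 kJ
eq. 3 reversed: +174.1 kJ
Combining the equations, delta H = (1)·(+33.2) + (1)·(-285.8) + (-1)·(-174.1) = -78.5 kJ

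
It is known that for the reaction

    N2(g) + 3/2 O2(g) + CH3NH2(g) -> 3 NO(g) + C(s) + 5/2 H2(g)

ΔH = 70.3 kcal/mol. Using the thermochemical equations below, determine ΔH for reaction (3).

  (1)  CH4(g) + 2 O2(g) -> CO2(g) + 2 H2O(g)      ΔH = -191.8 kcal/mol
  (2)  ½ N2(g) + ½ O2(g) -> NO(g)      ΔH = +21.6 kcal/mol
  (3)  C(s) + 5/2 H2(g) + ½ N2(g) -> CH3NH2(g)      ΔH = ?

ΔH = -5.5 kcal/mol

(1): not needed.
(2) × 3: (3)·(+21.6) = +64.8 kcal/mol
(3) reversed: contributes −x
+70.3 = (+64.8) − x
x = (+70.3 − (+64.8)) / (-1) = -5.5 kcal/mol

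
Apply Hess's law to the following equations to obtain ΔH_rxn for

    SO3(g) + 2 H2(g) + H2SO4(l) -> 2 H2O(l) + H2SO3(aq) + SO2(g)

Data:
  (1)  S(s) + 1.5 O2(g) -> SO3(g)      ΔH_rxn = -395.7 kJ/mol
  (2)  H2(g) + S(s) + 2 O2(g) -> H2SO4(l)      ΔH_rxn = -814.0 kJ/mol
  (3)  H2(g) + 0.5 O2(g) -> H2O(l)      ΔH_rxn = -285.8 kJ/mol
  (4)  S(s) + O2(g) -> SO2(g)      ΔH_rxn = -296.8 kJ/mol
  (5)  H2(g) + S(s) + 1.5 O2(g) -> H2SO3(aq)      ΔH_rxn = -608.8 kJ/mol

ΔH_rxn = -267.5 kJ/mol

(1) reversed: +395.7 kJ/mol
(2) reversed: +814.0 kJ/mol
(3) × 2: (2)·(-285.8) = -571.6 kJ/mol
(4) as written: -296.8 kJ/mol
(5) as written: -608.8 kJ/mol
ΔH_rxn = (-1)·(-395.7) + (-1)·(-814.0) + (2)·(-285.8) + (1)·(-296.8) + (1)·(-608.8) = -267.5 kJ/mol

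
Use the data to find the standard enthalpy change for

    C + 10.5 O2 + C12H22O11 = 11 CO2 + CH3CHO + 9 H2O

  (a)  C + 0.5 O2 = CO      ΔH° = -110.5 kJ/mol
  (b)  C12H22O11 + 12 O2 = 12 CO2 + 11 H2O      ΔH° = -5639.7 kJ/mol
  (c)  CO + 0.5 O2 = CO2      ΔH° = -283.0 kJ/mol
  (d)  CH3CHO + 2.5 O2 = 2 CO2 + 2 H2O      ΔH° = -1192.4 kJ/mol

ΔH° = -4840.8 kJ/mol

(a) as written (C already on the reactant side): -110.5 kJ/mol
(b) as written (C12H22O11 already on the reactant side): -5639.7 kJ/mol
(c) as written: -283.0 kJ/mol
(d) reversed (CH3CHO must end up as a product): +1192.4 kJ/mol
ΔH° = (-110.5) + (-5639.7) + (-283.0) + (+1192.4) = -4840.8 kJ/mol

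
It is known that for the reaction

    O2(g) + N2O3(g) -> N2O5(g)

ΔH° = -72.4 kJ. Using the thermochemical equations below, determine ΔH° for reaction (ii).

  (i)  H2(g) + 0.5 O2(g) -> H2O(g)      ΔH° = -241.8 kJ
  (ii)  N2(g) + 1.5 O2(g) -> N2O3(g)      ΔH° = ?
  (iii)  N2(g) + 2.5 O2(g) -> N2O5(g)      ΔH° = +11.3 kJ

ΔH° = 83.7 kJ

(i): not needed (H2(g) appears nowhere else).
(ii) reversed (reverse to put N2O3(g) on the reactant side): contributes −x
(iii) as written (N2O5(g) already on the product side): +11.3 kJ
-72.4 = (+11.3) − x
x = (-72.4 − (+11.3)) / (-1) = 83.7 kJ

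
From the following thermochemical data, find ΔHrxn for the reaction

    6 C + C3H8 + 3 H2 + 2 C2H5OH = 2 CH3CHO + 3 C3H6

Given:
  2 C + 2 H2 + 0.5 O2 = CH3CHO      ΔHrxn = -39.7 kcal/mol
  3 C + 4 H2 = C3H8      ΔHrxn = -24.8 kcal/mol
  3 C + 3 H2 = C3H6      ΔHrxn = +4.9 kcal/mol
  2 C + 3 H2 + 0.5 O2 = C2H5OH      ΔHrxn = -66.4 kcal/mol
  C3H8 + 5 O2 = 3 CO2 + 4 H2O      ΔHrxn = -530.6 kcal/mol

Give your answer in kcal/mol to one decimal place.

equation 1 × 2: (2)·(-39.7) = -79.4 kcal/mol
equation 2 reversed: +24.8 kcal/mol
equation 3 × 3: (3)·(+4.9) = +14.7 kcal/mol
equation 4 reversed and × 2: (-2)·(-66.4) = +132.8 kcal/mol
equation 5: not needed.
Since enthalpy is a state function, ΔHrxn = (-79.4) + (+24.8) + (+14.7) + (+132.8) = 92.9 kcal/mol

ΔHrxn = 92.9 kcal/mol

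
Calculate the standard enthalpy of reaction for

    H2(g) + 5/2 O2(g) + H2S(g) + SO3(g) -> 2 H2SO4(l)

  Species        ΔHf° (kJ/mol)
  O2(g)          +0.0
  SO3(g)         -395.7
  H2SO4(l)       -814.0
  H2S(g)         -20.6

ΔH°rxn = Σ nΔHf°(products) − Σ nΔHf°(reactants).
Products: 2·(-814.0) = -1628.0
Reactants: 1·(+0.0) + 5/2·(+0.0) + 1·(-20.6) + 1·(-395.7) = -416.3
ΔHrxn = (-1628.0) − (-416.3) = -1211.7 kJ/mol

ΔHrxn = -1211.7 kJ/mol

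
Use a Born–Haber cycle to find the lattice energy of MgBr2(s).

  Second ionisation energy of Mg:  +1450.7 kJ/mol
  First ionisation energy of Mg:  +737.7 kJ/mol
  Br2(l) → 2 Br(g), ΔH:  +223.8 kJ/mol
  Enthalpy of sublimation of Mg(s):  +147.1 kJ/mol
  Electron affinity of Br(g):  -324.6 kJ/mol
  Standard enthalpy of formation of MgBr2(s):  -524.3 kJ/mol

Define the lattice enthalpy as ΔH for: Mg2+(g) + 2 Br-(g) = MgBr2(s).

U = -2434.4 kJ/mol

ΔHf° = 1·ΔHsub + 1·(ΣIE) + 1·D(Br2) + 2·EA + U
-524.3 = 1·(+147.1) + 1·(+2188.4) + 1·(+223.8) + 2·(-324.6) + U
U = -524.3 − (+1910.1) = -2434.4 kJ/mol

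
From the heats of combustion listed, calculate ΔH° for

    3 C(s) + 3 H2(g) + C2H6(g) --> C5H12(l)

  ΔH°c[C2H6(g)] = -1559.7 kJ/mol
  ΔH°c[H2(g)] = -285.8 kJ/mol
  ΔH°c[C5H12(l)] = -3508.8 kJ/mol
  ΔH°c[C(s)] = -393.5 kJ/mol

With combustion enthalpies, reactants minus products:
= [3·(-393.5) + 3·(-285.8) + 1·(-1559.7)] − [1·(-3508.8)]
= -88.8 kJ/mol

ΔH° = -88.8 kJ/mol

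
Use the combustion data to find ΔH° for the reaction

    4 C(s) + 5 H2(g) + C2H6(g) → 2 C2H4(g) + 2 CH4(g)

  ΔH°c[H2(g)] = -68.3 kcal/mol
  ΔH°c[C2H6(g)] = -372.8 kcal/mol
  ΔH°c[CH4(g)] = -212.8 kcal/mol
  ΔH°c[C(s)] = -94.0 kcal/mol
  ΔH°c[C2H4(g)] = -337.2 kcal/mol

ΔH° = 9.7 kcal/mol

With combustion enthalpies, reactants minus products:
= [4·(-94.0) + 5·(-68.3) + 1·(-372.8)] − [2·(-337.2) + 2·(-212.8)]
= 9.7 kcal/mol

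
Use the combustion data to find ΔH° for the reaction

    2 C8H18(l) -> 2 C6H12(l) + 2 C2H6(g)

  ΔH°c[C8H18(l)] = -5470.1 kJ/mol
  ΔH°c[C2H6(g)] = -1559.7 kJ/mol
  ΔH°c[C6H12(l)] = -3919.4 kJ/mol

With combustion enthalpies, reactants minus products:
= [2·(-5470.1)] − [2·(-3919.4) + 2·(-1559.7)]
= 18.0 kJ/mol

ΔH° = 18.0 kJ/mol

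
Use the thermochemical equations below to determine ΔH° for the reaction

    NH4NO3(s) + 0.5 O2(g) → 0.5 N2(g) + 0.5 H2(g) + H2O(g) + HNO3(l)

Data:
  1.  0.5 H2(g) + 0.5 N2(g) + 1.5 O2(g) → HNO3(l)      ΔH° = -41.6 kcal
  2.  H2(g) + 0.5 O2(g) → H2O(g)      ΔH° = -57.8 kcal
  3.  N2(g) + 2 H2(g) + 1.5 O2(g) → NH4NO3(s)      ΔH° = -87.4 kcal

ΔH° = -12.0 kcal

eq. 1 as written (HNO3(l) already on the product side): -41.6 kcal
eq. 2 as written (H2O(g) already on the product side): -57.8 kcal
eq. 3 reversed (NH4NO3(s) must end up as a reactant): +87.4 kcal
ΔH° = (1)·(-41.6) + (1)·(-57.8) + (-1)·(-87.4) = -12.0 kcal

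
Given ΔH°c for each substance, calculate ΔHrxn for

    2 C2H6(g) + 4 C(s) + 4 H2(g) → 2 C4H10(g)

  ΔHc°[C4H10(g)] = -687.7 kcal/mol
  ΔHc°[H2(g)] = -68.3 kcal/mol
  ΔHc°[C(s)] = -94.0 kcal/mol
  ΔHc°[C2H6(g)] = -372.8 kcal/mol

With combustion enthalpies, reactants minus products:
= [2·(-372.8) + 4·(-94.0) + 4·(-68.3)] − [2·(-687.7)]
= -19.4 kcal/mol

ΔHrxn = -19.4 kcal/mol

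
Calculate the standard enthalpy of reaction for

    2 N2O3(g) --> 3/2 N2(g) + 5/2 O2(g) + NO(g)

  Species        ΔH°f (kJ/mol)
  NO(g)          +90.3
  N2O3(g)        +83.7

Products: 3/2·(+0.0) + 5/2·(+0.0) + 1·(+90.3) = +90.3
Reactants: 2·(+83.7) = +167.4
ΔH°rxn = (+90.3) − (+167.4) = -77.1 kJ/mol

ΔH°rxn = -77.1 kJ/mol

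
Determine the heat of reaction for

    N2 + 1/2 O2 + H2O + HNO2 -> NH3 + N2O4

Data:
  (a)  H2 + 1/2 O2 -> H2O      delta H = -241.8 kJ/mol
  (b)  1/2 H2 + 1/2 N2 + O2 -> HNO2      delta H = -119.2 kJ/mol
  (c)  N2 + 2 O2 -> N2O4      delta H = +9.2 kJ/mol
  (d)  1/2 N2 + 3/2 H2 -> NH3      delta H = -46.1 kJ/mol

(a) reversed (reverse to put H2O on the reactant side): +241.8 kJ/mol
(b) reversed (reverse to put HNO2 on the reactant side): +119.2 kJ/mol
(c) as written (N2O4 already on the product side): +9.2 kJ/mol
(d) as written (NH3 already on the product side): -46.1 kJ/mol
delta H = (-1)·(-241.8) + (-1)·(-119.2) + (1)·(+9.2) + (1)·(-46.1) = 324.1 kJ/mol

delta H = 324.1 kJ/mol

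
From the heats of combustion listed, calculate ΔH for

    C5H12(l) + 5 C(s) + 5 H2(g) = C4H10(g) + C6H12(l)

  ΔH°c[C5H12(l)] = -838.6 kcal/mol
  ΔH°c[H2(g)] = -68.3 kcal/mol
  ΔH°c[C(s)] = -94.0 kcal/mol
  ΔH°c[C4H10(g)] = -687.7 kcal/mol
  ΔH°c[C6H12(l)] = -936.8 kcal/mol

With combustion enthalpies, reactants minus products:
= [1·(-838.6) + 5·(-94.0) + 5·(-68.3)] − [1·(-687.7) + 1·(-936.8)]
= -25.6 kcal/mol

ΔH = -25.6 kcal/mol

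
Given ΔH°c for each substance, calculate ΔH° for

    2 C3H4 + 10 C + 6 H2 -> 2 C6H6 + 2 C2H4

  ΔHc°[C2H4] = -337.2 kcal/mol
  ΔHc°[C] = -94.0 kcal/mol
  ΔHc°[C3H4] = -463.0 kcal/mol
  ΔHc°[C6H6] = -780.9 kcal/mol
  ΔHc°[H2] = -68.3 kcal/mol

With combustion enthalpies, reactants minus products:
= [2·(-463.0) + 10·(-94.0) + 6·(-68.3)] − [2·(-780.9) + 2·(-337.2)]
= -39.6 kcal/mol

ΔH° = -39.6 kcal/mol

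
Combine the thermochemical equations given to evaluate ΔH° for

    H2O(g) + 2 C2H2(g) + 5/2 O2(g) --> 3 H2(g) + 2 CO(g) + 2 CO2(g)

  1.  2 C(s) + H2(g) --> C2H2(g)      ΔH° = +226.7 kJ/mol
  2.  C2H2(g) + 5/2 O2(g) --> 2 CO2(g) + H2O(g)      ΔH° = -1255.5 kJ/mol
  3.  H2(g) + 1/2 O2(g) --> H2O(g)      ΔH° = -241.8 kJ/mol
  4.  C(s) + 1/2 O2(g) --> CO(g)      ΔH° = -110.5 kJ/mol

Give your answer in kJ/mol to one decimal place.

eq. 1 reversed: -226.7 kJ/mol
eq. 2 as written: -1255.5 kJ/mol
eq. 3 reversed and × 2: (-2)·(-241.8) = +483.6 kJ/mol
eq. 4 × 2: (2)·(-110.5) = -221.0 kJ/mol
Combining the equations, ΔH° = (-226.7) + (-1255.5) + (+483.6) + (-221.0) = -1219.6 kJ/mol

ΔH° = -1219.6 kJ/mol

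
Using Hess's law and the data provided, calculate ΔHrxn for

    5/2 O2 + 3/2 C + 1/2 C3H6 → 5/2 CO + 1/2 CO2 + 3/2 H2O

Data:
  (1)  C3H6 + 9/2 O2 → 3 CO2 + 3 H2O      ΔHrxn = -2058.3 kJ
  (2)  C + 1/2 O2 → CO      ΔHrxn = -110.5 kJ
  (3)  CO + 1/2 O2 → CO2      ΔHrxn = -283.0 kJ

ΔHrxn = -911.9 kJ

(1) × 1/2 (scale by 1/2 for the 1/2 C3H6): (1/2)·(-2058.3) = -1029.15 kJ
(2) × 3/2 (scale by 3/2 for the 3/2 C): (3/2)·(-110.5) = -165.75 kJ
(3) reversed: +283.0 kJ
ΔHrxn = (1/2)·(-2058.3) + (3/2)·(-110.5) + (-1)·(-283.0) = -911.9 kJ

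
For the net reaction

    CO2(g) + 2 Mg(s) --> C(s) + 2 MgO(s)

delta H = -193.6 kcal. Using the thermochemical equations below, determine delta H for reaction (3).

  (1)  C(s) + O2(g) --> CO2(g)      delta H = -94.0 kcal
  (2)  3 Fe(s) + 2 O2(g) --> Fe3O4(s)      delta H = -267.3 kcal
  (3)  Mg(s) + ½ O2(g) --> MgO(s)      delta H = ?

(1) reversed (CO2(g) must end up as a reactant): +94.0 kcal
(2): not needed (Fe3O4(s) appears nowhere else).
(3) × 2 (scale by 2 for the 2 MgO(s)): contributes 2·x
-193.6 = (+94.0) + 2·x
x = (-193.6 − (+94.0)) / (2) = -143.8 kcal

delta H = -143.8 kcal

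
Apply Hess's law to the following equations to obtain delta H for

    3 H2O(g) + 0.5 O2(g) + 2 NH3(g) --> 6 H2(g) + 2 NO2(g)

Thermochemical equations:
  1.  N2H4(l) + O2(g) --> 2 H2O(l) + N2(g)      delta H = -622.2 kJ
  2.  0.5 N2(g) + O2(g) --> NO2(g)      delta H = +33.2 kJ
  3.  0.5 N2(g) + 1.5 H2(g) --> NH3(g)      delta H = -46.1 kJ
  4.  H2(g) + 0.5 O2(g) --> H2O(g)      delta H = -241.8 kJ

delta H = 884.0 kJ

eq. 1: not needed.
eq. 2 × 2: (2)·(+33.2) = +66.4 kJ
eq. 3 reversed and × 2: (-2)·(-46.1) = +92.2 kJ
eq. 4 reversed and × 3: (-3)·(-241.8) = +725.4 kJ
Summing the manipulated equations, delta H = (2)·(+33.2) + (-2)·(-46.1) + (-3)·(-241.8) = 884.0 kJ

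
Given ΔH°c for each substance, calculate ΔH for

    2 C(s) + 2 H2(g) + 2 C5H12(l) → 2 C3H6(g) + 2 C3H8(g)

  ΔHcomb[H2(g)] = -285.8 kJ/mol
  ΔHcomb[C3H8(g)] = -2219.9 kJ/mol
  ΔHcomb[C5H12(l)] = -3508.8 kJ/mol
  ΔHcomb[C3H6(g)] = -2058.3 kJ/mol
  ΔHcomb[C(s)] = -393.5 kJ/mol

ΔH = 180.2 kJ/mol

With combustion enthalpies, reactants minus products:
= [2·(-393.5) + 2·(-285.8) + 2·(-3508.8)] − [2·(-2058.3) + 2·(-2219.9)]
= 180.2 kJ/mol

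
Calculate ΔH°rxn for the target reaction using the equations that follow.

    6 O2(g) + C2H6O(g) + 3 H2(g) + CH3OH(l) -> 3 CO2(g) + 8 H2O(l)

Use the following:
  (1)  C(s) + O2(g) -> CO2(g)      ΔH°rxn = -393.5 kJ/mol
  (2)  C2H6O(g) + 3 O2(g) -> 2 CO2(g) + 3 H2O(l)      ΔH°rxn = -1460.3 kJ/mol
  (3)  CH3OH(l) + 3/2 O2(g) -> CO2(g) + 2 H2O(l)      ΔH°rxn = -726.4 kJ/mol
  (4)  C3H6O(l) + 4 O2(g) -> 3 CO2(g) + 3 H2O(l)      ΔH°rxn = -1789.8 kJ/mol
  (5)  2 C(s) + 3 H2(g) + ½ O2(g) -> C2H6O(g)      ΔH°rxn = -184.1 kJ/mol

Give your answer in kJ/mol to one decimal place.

ΔH°rxn = -3044.1 kJ/mol

(1) reversed and × 2: (-2)·(-393.5) = +787.0 kJ/mol
(2) × 2: (2)·(-1460.3) = -2920.6 kJ/mol
(3) as written (CH3OH(l) already on the reactant side): -726.4 kJ/mol
(4): not needed (C3H6O(l) appears nowhere else).
(5) as written (H2(g) already on the reactant side): -184.1 kJ/mol
Summing the manipulated equations, ΔH°rxn = (-2)·(-393.5) + (2)·(-1460.3) + (1)·(-726.4) + (1)·(-184.1) = -3044.1 kJ/mol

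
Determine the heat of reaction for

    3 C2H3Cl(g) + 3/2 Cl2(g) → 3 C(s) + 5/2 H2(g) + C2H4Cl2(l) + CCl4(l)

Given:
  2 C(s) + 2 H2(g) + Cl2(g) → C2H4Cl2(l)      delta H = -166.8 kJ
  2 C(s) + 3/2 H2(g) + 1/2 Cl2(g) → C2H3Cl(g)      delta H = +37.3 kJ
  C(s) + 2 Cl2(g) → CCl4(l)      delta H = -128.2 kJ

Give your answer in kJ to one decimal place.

delta H = -406.9 kJ

equation 1 as written: -166.8 kJ
equation 2 reversed and × 3: (-3)·(+37.3) = -111.9 kJ
equation 3 as written: -128.2 kJ
Since enthalpy is a state function, delta H = (-166.8) + (-111.9) + (-128.2) = -406.9 kJ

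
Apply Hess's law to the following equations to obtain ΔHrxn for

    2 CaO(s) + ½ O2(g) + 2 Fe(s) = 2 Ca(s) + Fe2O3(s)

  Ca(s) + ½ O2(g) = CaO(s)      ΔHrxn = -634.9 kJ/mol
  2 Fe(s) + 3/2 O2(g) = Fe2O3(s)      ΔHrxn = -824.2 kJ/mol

ΔHrxn = 445.6 kJ/mol

equation 1 reversed and × 2: (-2)·(-634.9) = +1269.8 kJ/mol
equation 2 as written: -824.2 kJ/mol
By Hess's law, ΔHrxn = (+1269.8) + (-824.2) = 445.6 kJ/mol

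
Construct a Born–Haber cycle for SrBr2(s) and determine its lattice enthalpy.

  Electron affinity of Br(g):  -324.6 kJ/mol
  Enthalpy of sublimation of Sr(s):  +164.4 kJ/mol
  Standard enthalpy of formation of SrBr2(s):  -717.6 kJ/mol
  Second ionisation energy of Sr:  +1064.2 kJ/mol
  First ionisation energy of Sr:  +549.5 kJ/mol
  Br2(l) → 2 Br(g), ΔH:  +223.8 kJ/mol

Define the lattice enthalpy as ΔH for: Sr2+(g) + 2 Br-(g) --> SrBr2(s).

ΔHf° = 1·ΔHsub + 1·(ΣIE) + 1·D(Br2) + 2·EA + U
-717.6 = 1·(+164.4) + 1·(+1613.7) + 1·(+223.8) + 2·(-324.6) + U
U = -717.6 − (+1352.7) = -2070.3 kJ/mol

U = -2070.3 kJ/mol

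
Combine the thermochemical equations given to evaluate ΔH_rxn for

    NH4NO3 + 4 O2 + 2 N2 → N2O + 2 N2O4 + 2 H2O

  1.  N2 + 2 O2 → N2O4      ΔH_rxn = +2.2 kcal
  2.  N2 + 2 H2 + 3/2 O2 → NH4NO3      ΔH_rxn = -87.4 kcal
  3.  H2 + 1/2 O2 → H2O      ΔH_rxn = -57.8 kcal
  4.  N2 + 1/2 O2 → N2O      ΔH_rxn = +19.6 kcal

eq. 1 × 2: (2)·(+2.2) = +4.4 kcal
eq. 2 reversed: +87.4 kcal
eq. 3 × 2: (2)·(-57.8) = -115.6 kcal
eq. 4 as written: +19.6 kcal
ΔH_rxn = (2)·(+2.2) + (-1)·(-87.4) + (2)·(-57.8) + (1)·(+19.6) = -4.2 kcal

ΔH_rxn = -4.2 kcal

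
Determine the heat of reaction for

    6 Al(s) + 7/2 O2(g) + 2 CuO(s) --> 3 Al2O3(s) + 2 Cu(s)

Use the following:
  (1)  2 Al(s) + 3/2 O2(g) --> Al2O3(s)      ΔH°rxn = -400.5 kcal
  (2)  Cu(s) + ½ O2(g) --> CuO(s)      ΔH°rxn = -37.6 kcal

ΔH°rxn = -1126.3 kcal

(1) × 3: (3)·(-400.5) = -1201.5 kcal
(2) reversed and × 2: (-2)·(-37.6) = +75.2 kcal
ΔH°rxn = (-1201.5) + (+75.2) = -1126.3 kcal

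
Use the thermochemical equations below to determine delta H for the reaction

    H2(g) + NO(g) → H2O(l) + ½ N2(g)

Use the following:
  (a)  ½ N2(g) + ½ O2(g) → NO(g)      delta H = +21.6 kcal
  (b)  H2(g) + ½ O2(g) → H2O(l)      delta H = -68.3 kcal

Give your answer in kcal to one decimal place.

delta H = -89.9 kcal

(a) reversed: -21.6 kcal
(b) as written: -68.3 kcal
Summing the manipulated equations, delta H = (-1)·(+21.6) + (1)·(-68.3) = -89.9 kcal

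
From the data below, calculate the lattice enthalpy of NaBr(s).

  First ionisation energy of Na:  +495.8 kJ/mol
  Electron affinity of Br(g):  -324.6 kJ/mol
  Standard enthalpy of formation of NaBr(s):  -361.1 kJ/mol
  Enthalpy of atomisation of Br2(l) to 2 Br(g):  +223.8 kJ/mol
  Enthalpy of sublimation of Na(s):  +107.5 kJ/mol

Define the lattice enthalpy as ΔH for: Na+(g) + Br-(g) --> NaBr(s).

ΔHf° = 1·ΔHsub + 1·(ΣIE) + 1/2·D(Br2) + 1·EA + U
-361.1 = 1·(+107.5) + 1·(+495.8) + 1/2·(+223.8) + 1·(-324.6) + U
U = -361.1 − (+390.6) = -751.7 kJ/mol

U = -751.7 kJ/mol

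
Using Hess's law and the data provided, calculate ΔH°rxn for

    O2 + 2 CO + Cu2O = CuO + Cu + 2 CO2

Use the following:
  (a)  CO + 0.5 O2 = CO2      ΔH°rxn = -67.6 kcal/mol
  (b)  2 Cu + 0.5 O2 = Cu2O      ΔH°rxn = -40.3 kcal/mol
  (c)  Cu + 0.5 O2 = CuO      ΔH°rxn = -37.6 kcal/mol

(a) × 2: (2)·(-67.6) = -135.2 kcal/mol
(b) reversed: +40.3 kcal/mol
(c) as written: -37.6 kcal/mol
Since enthalpy is a state function, ΔH°rxn = (-135.2) + (+40.3) + (-37.6) = -132.5 kcal/mol

ΔH°rxn = -132.5 kcal/mol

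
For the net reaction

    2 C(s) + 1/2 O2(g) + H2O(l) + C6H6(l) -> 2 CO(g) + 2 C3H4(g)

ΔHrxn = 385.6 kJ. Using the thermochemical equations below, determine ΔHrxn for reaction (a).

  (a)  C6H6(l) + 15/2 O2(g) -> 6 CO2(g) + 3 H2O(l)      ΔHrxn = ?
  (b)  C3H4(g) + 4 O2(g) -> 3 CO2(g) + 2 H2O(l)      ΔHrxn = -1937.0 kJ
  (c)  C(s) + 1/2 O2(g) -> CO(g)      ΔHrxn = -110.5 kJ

(a) as written (C6H6(l) already on the reactant side): contributes x
(b) reversed and × 2 (reverse to put C3H4(g) on the product side; ×2 to match 2 C3H4(g) in the target): (-2)·(-1937.0) = +3874.0 kJ
(c) × 2 (scale by 2 for the 2 CO(g)): (2)·(-110.5) = -221.0 kJ
+385.6 = (+3874.0) + (-221.0) + x
x = (+385.6 − (+3653.0)) / (1) = -3267.4 kJ

ΔHrxn = -3267.4 kJ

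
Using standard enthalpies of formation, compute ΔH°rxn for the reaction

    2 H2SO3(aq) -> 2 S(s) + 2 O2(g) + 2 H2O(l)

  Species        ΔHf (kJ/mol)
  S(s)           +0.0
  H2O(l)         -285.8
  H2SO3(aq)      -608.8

Products: 2·(+0.0) + 2·(+0.0) + 2·(-285.8) = -571.6
Reactants: 2·(-608.8) = -1217.6
ΔH°rxn = (-571.6) − (-1217.6) = 646.0 kJ/mol

ΔH°rxn = 646.0 kJ/mol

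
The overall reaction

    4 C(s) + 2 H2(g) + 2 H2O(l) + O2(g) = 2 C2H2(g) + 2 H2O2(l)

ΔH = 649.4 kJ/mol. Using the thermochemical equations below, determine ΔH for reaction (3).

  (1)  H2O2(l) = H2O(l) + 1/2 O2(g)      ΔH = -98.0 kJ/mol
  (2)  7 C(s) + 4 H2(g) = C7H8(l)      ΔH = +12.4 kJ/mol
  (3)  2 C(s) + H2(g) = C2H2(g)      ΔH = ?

ΔH = 226.7 kJ/mol

(1) reversed and × 2 (reverse to put H2O2(l) on the product side; scale by 2 for the 2 H2O2(l)): (-2)·(-98.0) = +196.0 kJ/mol
(2): not needed (C7H8(l) appears nowhere else).
(3) × 2 (×2 to match 2 C2H2(g) in the target): contributes 2·x
+649.4 = (+196.0) + 2·x
x = (+649.4 − (+196.0)) / (2) = 226.7 kJ/mol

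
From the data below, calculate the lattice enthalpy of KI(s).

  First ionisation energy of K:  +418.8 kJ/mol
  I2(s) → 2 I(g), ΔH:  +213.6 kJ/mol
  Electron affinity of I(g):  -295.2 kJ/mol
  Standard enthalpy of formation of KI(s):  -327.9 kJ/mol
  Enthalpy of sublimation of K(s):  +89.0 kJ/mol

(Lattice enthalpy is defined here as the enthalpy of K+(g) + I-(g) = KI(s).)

U = -647.3 kJ/mol

ΔHf° = 1·ΔHsub + 1·(ΣIE) + 1/2·D(I2) + 1·EA + U
-327.9 = 1·(+89.0) + 1·(+418.8) + 1/2·(+213.6) + 1·(-295.2) + U
U = -327.9 − (+319.4) = -647.3 kJ/mol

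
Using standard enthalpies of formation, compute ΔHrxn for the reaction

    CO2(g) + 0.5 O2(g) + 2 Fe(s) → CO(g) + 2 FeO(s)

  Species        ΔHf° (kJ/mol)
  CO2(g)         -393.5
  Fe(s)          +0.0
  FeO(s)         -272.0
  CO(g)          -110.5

ΔH°rxn = Σ nΔHf°(products) − Σ nΔHf°(reactants).
Products: 1·(-110.5) + 2·(-272.0) = -654.5
Reactants: 1·(-393.5) + 1/2·(+0.0) + 2·(+0.0) = -393.5
ΔHrxn = (-654.5) − (-393.5) = -261.0 kJ/mol

ΔHrxn = -261.0 kJ/mol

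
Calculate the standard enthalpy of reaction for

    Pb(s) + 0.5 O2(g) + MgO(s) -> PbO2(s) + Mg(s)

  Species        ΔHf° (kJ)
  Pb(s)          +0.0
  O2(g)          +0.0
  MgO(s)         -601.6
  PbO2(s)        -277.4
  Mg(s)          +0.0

ΔH°rxn = 324.2 kJ

Products: 1·(-277.4) + 1·(+0.0) = -277.4
Reactants: 1·(+0.0) + 1/2·(+0.0) + 1·(-601.6) = -601.6
ΔH°rxn = (-277.4) − (-601.6) = 324.2 kJ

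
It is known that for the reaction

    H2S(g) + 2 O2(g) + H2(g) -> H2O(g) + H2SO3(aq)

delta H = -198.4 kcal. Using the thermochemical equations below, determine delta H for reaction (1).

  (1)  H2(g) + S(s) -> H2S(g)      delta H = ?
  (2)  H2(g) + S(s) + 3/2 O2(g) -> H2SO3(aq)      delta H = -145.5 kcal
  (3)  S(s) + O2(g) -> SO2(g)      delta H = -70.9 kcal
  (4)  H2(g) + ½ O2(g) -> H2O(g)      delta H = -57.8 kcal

(1) reversed (H2S(g) must end up as a reactant): contributes −x
(2) as written (H2SO3(aq) already on the product side): -145.5 kcal
(3): not needed (SO2(g) appears nowhere else).
(4) as written (H2O(g) already on the product side): -57.8 kcal
-198.4 = (-145.5) + (-57.8) − x
x = (-198.4 − (-203.3)) / (-1) = -4.9 kcal

delta H = -4.9 kcal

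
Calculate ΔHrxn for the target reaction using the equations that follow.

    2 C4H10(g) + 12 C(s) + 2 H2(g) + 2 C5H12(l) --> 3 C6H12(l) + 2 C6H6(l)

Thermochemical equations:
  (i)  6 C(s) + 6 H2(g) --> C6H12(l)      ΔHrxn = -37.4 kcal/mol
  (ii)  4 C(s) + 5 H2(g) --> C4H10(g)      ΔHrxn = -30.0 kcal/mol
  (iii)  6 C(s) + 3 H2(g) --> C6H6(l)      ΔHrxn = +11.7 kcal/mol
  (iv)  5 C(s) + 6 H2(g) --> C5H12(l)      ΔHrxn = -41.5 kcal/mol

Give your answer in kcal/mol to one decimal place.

ΔHrxn = 54.2 kcal/mol

(i) × 3 (scale by 3 for the 3 C6H12(l)): (3)·(-37.4) = -112.2 kcal/mol
(ii) reversed and × 2 (reverse to put C4H10(g) on the reactant side; scale by 2 for the 2 C4H10(g)): (-2)·(-30.0) = +60.0 kcal/mol
(iii) × 2 (×2 to match 2 C6H6(l) in the target): (2)·(+11.7) = +23.4 kcal/mol
(iv) reversed and × 2 (reverse to put C5H12(l) on the reactant side; scale by 2 for the 2 C5H12(l)): (-2)·(-41.5) = +83.0 kcal/mol
Since enthalpy is a state function, ΔHrxn = (-112.2) + (+60.0) + (+23.4) + (+83.0) = 54.2 kcal/mol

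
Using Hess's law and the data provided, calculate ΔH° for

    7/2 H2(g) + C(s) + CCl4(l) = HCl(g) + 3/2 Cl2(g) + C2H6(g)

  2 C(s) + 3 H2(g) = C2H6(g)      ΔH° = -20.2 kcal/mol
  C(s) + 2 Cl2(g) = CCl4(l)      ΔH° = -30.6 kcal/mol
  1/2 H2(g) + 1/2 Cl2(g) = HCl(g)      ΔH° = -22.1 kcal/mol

ΔH° = -11.7 kcal/mol

equation 1 as written: -20.2 kcal/mol
equation 2 reversed: +30.6 kcal/mol
equation 3 as written: -22.1 kcal/mol
By Hess's law, ΔH° = (1)·(-20.2) + (-1)·(-30.6) + (1)·(-22.1) = -11.7 kcal/mol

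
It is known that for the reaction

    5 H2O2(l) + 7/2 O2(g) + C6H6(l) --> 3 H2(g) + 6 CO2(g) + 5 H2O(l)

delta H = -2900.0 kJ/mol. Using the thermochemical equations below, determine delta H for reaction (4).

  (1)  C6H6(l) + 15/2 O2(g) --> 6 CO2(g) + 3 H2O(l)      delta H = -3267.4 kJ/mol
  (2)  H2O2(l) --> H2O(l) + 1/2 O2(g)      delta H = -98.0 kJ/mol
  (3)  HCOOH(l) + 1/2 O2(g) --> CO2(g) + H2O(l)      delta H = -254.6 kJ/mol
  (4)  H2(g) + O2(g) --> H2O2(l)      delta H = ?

delta H = -187.8 kJ/mol

(1) as written (C6H6(l) already on the reactant side): -3267.4 kJ/mol
(2) × 2: (2)·(-98.0) = -196.0 kJ/mol
(3): not needed (HCOOH(l) appears nowhere else).
(4) reversed and × 3 (reverse to put H2(g) on the product side; ×3 to match 3 H2(g) in the target): contributes −3·x
-2900.0 = (-3267.4) + (-196.0) − 3·x
x = (-2900.0 − (-3463.4)) / (-3) = -187.8 kJ/mol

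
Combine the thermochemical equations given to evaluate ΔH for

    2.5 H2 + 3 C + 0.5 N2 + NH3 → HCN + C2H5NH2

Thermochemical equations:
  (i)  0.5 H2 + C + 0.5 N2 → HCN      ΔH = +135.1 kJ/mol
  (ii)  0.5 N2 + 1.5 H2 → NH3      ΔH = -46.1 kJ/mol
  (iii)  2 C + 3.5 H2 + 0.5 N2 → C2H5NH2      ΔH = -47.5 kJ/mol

(i) as written (HCN already on the product side): +135.1 kJ/mol
(ii) reversed (reverse to put NH3 on the reactant side): +46.1 kJ/mol
(iii) as written (C2H5NH2 already on the product side): -47.5 kJ/mol
ΔH = (+135.1) + (+46.1) + (-47.5) = 133.7 kJ/mol

ΔH = 133.7 kJ/mol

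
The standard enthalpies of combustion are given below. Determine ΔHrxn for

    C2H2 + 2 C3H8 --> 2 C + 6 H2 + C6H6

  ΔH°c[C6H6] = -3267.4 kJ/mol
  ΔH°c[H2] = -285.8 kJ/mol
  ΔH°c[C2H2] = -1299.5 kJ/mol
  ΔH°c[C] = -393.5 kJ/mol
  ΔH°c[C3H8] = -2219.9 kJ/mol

ΔHrxn = 29.9 kJ/mol

Using ΔH = Σ nΔHc°(reactants) − Σ nΔHc°(products):
= [1·(-1299.5) + 2·(-2219.9)] − [2·(-393.5) + 6·(-285.8) + 1·(-3267.4)]
= 29.9 kJ/mol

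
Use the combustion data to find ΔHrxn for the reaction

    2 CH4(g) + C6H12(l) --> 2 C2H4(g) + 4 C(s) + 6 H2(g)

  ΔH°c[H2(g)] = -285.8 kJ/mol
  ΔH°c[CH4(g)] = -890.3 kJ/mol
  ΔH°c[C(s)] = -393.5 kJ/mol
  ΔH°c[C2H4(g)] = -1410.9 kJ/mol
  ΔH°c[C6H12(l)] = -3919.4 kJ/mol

ΔHrxn = 410.6 kJ/mol

Using ΔH = Σ nΔHc°(reactants) − Σ nΔHc°(products):
= [2·(-890.3) + 1·(-3919.4)] − [2·(-1410.9) + 4·(-393.5) + 6·(-285.8)]
= 410.6 kJ/mol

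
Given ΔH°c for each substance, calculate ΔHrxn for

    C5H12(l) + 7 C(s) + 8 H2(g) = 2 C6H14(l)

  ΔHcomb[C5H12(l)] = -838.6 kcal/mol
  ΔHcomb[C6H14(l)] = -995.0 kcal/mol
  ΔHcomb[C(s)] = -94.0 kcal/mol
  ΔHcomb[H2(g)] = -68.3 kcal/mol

With combustion enthalpies, reactants minus products:
= [1·(-838.6) + 7·(-94.0) + 8·(-68.3)] − [2·(-995.0)]
= -53.0 kcal/mol

ΔHrxn = -53.0 kcal/mol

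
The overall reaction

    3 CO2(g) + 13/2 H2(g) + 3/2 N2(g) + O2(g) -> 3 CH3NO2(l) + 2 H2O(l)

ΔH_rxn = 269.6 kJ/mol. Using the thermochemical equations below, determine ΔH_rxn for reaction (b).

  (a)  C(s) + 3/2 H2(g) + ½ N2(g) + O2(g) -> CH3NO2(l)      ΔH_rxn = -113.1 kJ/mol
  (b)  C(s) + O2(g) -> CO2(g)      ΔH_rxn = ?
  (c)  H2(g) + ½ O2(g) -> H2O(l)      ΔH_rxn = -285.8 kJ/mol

ΔH_rxn = -393.5 kJ/mol

(a) × 3 (×3 to match 3 CH3NO2(l) in the target): (3)·(-113.1) = -339.3 kJ/mol
(b) reversed and × 3 (CO2(g) must end up as a reactant; scale by 3 for the 3 CO2(g)): contributes −3·x
(c) × 2 (×2 to match 2 H2O(l) in the target): (2)·(-285.8) = -571.6 kJ/mol
+269.6 = (-339.3) + (-571.6) − 3·x
x = (+269.6 − (-910.9)) / (-3) = -393.5 kJ/mol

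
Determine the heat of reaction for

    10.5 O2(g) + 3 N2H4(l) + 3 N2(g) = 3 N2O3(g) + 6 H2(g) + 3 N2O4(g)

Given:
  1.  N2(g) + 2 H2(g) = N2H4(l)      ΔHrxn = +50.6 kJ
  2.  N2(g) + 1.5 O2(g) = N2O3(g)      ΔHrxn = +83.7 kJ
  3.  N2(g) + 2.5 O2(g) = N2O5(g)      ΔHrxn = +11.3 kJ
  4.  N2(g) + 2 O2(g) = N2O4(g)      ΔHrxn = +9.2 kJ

eq. 1 reversed and × 3: (-3)·(+50.6) = -151.8 kJ
eq. 2 × 3: (3)·(+83.7) = +251.1 kJ
eq. 3: not needed.
eq. 4 × 3: (3)·(+9.2) = +27.6 kJ
ΔHrxn = (-3)·(+50.6) + (3)·(+83.7) + (3)·(+9.2) = 126.9 kJ

ΔHrxn = 126.9 kJ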